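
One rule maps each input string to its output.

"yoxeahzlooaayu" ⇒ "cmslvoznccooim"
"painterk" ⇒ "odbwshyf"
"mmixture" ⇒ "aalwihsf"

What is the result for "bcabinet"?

qppobwhs

Rule — swap each adjacent pair of characters (1↔2, 3↔4, ...), then shift every letter 12 places backward in the alphabet (wrapping around).
Working it through for "bcabinet": intermediate "cbbanite", final "qppobwhs".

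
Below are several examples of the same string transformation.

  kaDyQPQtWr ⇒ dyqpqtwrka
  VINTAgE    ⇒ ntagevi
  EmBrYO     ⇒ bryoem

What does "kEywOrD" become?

Each output is the input with this applied: move the first 2 characters to the end (rotate left by 2), then convert every letter to lowercase.
For "kEywOrD", step one produces "ywOrDkE"; step two turns that into "ywordke".

ywordke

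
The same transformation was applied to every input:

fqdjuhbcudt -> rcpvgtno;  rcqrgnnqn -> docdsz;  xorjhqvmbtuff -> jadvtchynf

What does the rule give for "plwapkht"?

The rule is to delete the last 3 characters, then shift every letter 12 places forward in the alphabet (wrapping around).
For "plwapkht", step one produces "plwap"; step two turns that into "bximb".

bximb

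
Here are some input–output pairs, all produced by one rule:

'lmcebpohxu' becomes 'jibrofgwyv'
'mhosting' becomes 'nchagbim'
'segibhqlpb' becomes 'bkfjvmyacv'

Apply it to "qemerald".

The transformation: shift every letter 6 places backward in the alphabet (wrapping around), then swap the front and back halves of the string.
Starting from "qemerald": after the first operation, "kygylufx"; after the second, "lufxkygy".

lufxkygy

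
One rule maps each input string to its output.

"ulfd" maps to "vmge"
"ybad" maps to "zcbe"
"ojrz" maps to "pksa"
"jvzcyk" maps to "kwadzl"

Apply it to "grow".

The rule is to shift every letter 1 place forward in the alphabet (wrapping around).
So "grow" becomes "hspx".

hspx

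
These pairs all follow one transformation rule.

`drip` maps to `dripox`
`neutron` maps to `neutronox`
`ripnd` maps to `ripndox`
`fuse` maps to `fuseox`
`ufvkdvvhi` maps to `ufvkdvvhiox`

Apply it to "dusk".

duskox

The rule is to append "ox".
"dusk" → "duskox".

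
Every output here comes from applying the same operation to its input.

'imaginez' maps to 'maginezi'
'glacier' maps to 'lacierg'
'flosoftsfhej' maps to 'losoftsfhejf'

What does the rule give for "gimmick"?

The rule is to move the first character to the end.
"gimmick" → "immickg".

immickg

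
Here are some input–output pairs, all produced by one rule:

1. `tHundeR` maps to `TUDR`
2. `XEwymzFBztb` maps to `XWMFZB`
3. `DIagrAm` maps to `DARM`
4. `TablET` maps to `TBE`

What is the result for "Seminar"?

Looking at the pairs, the operation is to keep every other character starting from the first (positions 1st, 3rd, 5th, ...), then convert every letter to uppercase.
Working it through for "Seminar": intermediate "Smnr", final "SMNR".

SMNR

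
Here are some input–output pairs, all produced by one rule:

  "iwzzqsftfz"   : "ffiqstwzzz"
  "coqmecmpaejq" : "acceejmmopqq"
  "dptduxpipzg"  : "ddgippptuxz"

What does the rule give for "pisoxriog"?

giiooprsx

The rule is to sort the characters into alphabetical order.
So "pisoxriog" becomes "giiooprsx".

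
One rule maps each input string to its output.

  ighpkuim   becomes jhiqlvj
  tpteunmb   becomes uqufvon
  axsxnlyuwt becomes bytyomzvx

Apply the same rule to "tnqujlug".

uorvkmv

The transformation: shift every letter 1 place forward in the alphabet (wrapping around), then delete the last character.
"tnqujlug" → "uorvkmvh" → "uorvkmv".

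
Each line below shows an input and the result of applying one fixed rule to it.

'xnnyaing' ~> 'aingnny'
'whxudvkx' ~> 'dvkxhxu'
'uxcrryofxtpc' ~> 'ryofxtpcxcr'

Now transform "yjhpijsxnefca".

Each output is the input with this applied: delete the first character, then move the first 3 characters to the end (rotate left by 3).
Starting from "yjhpijsxnefca": after the first operation, "jhpijsxnefca"; after the second, "ijsxnefcajhp".

ijsxnefcajhp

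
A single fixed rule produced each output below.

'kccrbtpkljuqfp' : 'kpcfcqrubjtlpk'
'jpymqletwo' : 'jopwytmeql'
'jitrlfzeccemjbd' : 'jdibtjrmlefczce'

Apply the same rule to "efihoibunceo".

eofeichnouib

The rule is to take characters alternately from the front and the back (1st, last, 2nd, 2nd-last, ...).
Applying that to "efihoibunceo" gives "eofeichnouib".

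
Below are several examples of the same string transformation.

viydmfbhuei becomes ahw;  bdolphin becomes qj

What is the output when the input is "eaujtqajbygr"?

The transformation: keep one character in every 3, starting at position 3 (positions 3rd, 6th, 9th, ...), then shift every letter 2 places forward in the alphabet (wrapping around).
On "eaujtqajbygr" that produces "wsdt".

wsdt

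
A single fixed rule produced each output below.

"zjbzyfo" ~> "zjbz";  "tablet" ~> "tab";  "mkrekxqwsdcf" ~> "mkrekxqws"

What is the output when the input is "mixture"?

Rule — delete the last 3 characters.
Doing the same to "mixture": "mixt".

mixt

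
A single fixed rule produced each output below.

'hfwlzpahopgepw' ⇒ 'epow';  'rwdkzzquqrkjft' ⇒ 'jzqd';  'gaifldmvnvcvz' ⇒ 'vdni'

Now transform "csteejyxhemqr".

qjht

What's happening: keep one character in every 3, starting at position 3 (positions 3rd, 6th, 9th, ...), then swap the first and last characters.
Starting from "csteejyxhemqr": after the first operation, "tjhq"; after the second, "qjht".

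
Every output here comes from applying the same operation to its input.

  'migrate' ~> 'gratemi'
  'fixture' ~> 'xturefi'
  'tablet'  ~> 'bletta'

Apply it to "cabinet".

binetca

The transformation: move the first 2 characters to the end (rotate left by 2).
"cabinet" → "binetca".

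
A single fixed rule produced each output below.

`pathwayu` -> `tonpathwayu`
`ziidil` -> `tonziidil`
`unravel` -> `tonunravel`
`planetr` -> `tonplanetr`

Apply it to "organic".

Each output is the input with this applied: prepend "ton".
Applying that to "organic" gives "tonorganic".

tonorganic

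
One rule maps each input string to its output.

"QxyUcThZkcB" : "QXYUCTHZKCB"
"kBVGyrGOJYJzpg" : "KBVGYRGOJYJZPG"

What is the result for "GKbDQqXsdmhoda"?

The pattern: convert every letter to uppercase.
"GKbDQqXsdmhoda" → "GKBDQQXSDMHODA".

GKBDQQXSDMHODA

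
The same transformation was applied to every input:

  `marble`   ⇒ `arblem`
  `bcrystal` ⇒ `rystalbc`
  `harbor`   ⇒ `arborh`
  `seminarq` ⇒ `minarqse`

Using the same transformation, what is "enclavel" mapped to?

Rule — swap the front and back halves of the string, then move the last 2 characters to the front (rotate right by 2).
Starting from "enclavel": after the first operation, "avelencl"; after the second, "clavelen".

clavelen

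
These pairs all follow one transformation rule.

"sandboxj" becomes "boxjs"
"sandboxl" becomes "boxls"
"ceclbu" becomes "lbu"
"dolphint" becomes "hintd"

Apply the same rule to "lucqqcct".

qcctl

Looking at the pairs, the operation is to swap the front and back halves of the string, then delete the last 3 characters.
For "lucqqcct", step one produces "qcctlucq"; step two turns that into "qcctl".
(Check on "dolphint": → "hintdolp" → "hintd" ✓)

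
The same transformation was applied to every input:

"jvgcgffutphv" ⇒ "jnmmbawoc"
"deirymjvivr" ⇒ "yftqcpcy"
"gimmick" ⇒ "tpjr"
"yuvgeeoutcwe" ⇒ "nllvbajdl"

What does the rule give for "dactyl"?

In each case the input is transformed by: shift every letter 7 places forward in the alphabet (wrapping around), then delete the first 3 characters.
Starting from "dactyl": after the first operation, "khjafs"; after the second, "afs".

afs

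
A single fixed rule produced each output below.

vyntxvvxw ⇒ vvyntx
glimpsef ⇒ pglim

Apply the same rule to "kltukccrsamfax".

mkltukccrsa

The transformation: delete the last 3 characters, then move the last character to the front.
On "kltukccrsamfax" that produces "mkltukccrsa".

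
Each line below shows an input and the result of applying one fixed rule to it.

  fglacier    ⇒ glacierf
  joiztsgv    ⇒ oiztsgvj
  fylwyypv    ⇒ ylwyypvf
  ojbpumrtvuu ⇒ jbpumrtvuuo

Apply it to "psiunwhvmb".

The transformation: move the first character to the end.
Doing the same to "psiunwhvmb": "siunwhvmbp".

siunwhvmbp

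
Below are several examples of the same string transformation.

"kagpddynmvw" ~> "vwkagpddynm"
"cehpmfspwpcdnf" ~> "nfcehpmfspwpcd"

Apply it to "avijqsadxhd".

hdavijqsadx

The pattern: move the last 2 characters to the front (rotate right by 2).
"avijqsadxhd" → "hdavijqsadx".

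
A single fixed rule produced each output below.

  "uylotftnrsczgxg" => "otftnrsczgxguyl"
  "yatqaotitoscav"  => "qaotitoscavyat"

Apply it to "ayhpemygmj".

What's happening: move the first 3 characters to the end (rotate left by 3).
"ayhpemygmj" → "pemygmjayh".

pemygmjayh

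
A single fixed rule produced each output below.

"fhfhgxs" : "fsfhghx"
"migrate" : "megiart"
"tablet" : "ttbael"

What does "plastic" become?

The pattern: move the last character to the front, then swap each adjacent pair of characters (1↔2, 3↔4, ...).
Doing the same to "plastic": "pcaltsi".

pcaltsi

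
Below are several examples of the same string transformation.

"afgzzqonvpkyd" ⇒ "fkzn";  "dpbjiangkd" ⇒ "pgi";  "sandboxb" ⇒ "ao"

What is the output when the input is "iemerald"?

ea

Each output is the input with this applied: take characters alternately from the front and the back (1st, last, 2nd, 2nd-last, ...), then keep one character in every 3, starting at position 3 (positions 3rd, 6th, 9th, ...).
So "iemerald" becomes "ea".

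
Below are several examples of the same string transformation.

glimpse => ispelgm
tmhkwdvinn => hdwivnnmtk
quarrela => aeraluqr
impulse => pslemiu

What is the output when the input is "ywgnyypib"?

gyyipbwyn

Looking at the pairs, the operation is to swap each adjacent pair of characters (1↔2, 3↔4, ...), then move the first 3 characters to the end (rotate left by 3).
"ywgnyypib" → "wyngyyipb" → "gyyipbwyn".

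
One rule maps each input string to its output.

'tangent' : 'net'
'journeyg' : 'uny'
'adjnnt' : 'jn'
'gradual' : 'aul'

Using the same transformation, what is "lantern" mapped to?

nen

Rule — keep every other character starting from the first (positions 1st, 3rd, 5th, ...), then delete the first character.
Working it through for "lantern": intermediate "lnen", final "nen".
(Check on "adjnnt": → "ajn" → "jn" ✓)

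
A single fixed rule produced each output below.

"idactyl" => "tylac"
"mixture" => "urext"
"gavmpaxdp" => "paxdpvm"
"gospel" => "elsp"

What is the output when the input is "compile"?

ilemp

In each case the input is transformed by: delete the first 2 characters, then move the first 2 characters to the end (rotate left by 2).
On "compile": the first step gives "mpile", and the second then gives "ilemp".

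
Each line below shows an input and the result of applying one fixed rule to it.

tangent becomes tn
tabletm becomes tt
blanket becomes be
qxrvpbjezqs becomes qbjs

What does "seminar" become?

Each output is the input with this applied: swap each adjacent pair of characters (1↔2, 3↔4, ...), then keep one character in every 3, starting at position 2 (positions 2nd, 5th, 8th, ...).
For "seminar", step one produces "esimanr"; step two turns that into "sa".

sa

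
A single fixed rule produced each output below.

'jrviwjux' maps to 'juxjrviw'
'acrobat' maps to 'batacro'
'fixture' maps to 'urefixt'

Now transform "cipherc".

Rule — move the last 3 characters to the front (rotate right by 3).
Applying that to "cipherc" gives "ercciph".

ercciph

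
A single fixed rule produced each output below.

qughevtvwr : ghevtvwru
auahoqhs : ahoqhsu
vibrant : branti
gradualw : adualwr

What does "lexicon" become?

xicone

The pattern: delete the first character, then move the first character to the end.
So "lexicon" becomes "xicone".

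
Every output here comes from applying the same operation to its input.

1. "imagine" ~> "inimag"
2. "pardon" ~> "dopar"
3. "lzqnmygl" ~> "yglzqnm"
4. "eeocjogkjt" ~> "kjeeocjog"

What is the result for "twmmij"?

mitwm

The pattern: delete the last character, then move the last 2 characters to the front (rotate right by 2).
Working it through for "twmmij": intermediate "twmmi", final "mitwm".
(Check on "imagine": → "imagin" → "inimag" ✓)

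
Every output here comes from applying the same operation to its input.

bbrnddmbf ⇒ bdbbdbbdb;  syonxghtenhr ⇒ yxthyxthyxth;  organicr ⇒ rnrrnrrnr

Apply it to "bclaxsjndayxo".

Looking at the pairs, the operation is to keep one character in every 3, starting at position 2 (positions 2nd, 5th, 8th, ...), then write the whole string 3 times in a row.
"bclaxsjndayxo" → "cxny" → "cxnycxnycxny".

cxnycxnycxny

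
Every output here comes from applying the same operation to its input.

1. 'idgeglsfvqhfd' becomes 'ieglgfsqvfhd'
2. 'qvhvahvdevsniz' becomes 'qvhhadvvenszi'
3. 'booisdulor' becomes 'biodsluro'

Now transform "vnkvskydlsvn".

The transformation: swap each adjacent pair of characters (1↔2, 3↔4, ...), then delete the first character.
Starting from "vnkvskydlsvn": after the first operation, "nvvkksdyslnv"; after the second, "vvkksdyslnv".

vvkksdyslnv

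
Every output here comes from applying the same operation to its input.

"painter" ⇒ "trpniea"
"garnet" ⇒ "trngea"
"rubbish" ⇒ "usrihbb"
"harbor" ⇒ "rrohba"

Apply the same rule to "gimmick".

mmkiigc

The transformation: sort the characters into reverse alphabetical order.
Applying that to "gimmick" gives "mmkiigc".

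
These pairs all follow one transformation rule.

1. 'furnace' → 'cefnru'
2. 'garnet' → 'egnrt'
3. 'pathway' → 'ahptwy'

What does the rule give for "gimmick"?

giikmm

The rule is to sort the characters into alphabetical order, then delete the first character.
Applying both steps to "gimmick": "cgiikmm", then "giikmm".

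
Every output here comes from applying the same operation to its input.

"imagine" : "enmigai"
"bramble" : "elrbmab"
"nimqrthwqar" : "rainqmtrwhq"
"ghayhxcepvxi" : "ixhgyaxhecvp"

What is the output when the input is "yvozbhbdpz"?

In each case the input is transformed by: move the last 2 characters to the front (rotate right by 2), then swap each adjacent pair of characters (1↔2, 3↔4, ...).
"yvozbhbdpz" → "pzyvozbhbd" → "zpvyzohbdb".

zpvyzohbdb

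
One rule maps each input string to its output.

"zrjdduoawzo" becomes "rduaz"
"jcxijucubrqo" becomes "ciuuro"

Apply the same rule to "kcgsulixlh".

cslxh

The transformation: keep every other character starting from the second (positions 2nd, 4th, 6th, ...).
"kcgsulixlh" → "cslxh".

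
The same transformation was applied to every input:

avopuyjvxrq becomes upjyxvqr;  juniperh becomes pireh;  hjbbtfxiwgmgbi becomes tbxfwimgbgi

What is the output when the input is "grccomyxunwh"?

ocymuxwnh

Each output is the input with this applied: delete the first 3 characters, then swap each adjacent pair of characters (1↔2, 3↔4, ...).
Applying both steps to "grccomyxunwh": "comyxunwh", then "ocymuxwnh".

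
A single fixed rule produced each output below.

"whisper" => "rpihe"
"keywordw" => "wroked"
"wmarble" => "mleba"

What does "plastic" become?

In each case the input is transformed by: sort the characters into reverse alphabetical order, then delete the first 2 characters.
Applying both steps to "plastic": "tsplica", then "plica".

plica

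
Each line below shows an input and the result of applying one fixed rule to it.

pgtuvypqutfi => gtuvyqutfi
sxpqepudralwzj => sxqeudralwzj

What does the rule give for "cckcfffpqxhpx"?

What's happening: remove every "p".
On "cckcfffpqxhpx" that produces "cckcfffqxhx".

cckcfffqxhx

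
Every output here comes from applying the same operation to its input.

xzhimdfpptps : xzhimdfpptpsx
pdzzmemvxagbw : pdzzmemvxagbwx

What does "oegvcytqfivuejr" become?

oegvcytqfivuejrx

What's happening: append "x".
So "oegvcytqfivuejr" becomes "oegvcytqfivuejrx".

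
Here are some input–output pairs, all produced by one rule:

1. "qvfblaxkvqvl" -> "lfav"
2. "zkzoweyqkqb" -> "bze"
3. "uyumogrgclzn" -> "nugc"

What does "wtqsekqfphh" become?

hqk

Looking at the pairs, the operation is to move the last 3 characters to the front (rotate right by 3), then keep one character in every 3, starting at position 3 (positions 3rd, 6th, 9th, ...).
"wtqsekqfphh" → "phhwtqsekqf" → "hqk".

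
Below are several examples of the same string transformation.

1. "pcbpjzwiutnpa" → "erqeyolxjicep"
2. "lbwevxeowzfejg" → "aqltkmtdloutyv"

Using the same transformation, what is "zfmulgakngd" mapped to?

oubjavpzcvs

What's happening: shift every letter 11 places backward in the alphabet (wrapping around).
On "zfmulgakngd" that produces "oubjavpzcvs".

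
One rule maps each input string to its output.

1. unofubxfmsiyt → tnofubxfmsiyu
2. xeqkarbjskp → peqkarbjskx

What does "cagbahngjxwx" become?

xagbahngjxwc

The pattern: swap the first and last characters.
"cagbahngjxwx" → "xagbahngjxwc".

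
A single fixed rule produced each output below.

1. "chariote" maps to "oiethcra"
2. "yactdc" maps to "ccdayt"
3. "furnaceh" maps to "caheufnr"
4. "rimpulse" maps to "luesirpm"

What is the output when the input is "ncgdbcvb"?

cbbvcndg

What's happening: swap each adjacent pair of characters (1↔2, 3↔4, ...), then swap the front and back halves of the string.
"ncgdbcvb" → "cndgcbbv" → "cbbvcndg".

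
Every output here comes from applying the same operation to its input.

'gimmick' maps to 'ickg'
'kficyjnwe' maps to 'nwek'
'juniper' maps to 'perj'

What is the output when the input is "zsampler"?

Looking at the pairs, the operation is to move the last 3 characters to the front (rotate right by 3), then keep only the first 4 characters.
For "zsampler", step one produces "lerzsamp"; step two turns that into "lerz".

lerz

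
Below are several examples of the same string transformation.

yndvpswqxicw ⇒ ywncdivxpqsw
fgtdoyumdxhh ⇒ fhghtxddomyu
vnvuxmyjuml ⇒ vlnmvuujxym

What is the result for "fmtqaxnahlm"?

fmmlthqaanx

The rule is to take characters alternately from the front and the back (1st, last, 2nd, 2nd-last, ...).
Doing the same to "fmtqaxnahlm": "fmmlthqaanx".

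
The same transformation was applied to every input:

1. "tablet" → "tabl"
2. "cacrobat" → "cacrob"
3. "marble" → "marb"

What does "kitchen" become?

kitch

Rule — delete the last 2 characters.
On "kitchen" that produces "kitch".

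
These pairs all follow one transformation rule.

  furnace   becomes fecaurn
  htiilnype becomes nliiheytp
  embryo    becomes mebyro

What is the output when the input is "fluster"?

rlfeuts

Looking at the pairs, the operation is to sort the characters into reverse alphabetical order, then move the first 3 characters to the end (rotate left by 3).
Applying both steps to "fluster": "utsrlfe", then "rlfeuts".
(Check on "furnace": → "urnfeca" → "fecaurn" ✓)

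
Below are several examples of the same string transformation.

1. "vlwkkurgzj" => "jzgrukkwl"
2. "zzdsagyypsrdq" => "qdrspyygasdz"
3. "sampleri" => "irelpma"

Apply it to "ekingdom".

modgnik

The rule is to reverse the string, then delete the last character.
Starting from "ekingdom": after the first operation, "modgnike"; after the second, "modgnik".
(Check on "vlwkkurgzj": → "jzgrukkwlv" → "jzgrukkwl" ✓)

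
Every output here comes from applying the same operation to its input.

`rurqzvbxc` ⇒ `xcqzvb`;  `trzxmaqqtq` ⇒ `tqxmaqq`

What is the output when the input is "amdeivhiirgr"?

greivhiir

Looking at the pairs, the operation is to delete the first 3 characters, then move the last 2 characters to the front (rotate right by 2).
Working it through for "amdeivhiirgr": intermediate "eivhiirgr", final "greivhiir".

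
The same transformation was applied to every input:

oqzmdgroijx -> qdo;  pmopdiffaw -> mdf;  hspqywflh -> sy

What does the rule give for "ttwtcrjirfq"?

tci

The pattern: delete the last 2 characters, then keep one character in every 3, starting at position 2 (positions 2nd, 5th, 8th, ...).
"ttwtcrjirfq" → "ttwtcrjir" → "tci".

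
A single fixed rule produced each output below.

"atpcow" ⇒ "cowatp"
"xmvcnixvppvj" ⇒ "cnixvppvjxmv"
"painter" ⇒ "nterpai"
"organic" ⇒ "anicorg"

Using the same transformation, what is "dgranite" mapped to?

The transformation: move the first 3 characters to the end (rotate left by 3).
So "dgranite" becomes "anitedgr".

anitedgr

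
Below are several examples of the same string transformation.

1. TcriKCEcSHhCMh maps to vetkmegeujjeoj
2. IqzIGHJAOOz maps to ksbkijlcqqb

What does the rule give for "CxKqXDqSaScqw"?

ezmszfsucuesy

Rule — shift every letter 2 places forward in the alphabet (wrapping around), then convert every letter to lowercase.
For "CxKqXDqSaScqw" the result is "ezmszfsucuesy".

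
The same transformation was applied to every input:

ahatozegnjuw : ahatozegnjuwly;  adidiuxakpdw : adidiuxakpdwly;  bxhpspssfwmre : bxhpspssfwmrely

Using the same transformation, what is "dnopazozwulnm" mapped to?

dnopazozwulnmly

In each case the input is transformed by: append "ly".
"dnopazozwulnm" → "dnopazozwulnmly".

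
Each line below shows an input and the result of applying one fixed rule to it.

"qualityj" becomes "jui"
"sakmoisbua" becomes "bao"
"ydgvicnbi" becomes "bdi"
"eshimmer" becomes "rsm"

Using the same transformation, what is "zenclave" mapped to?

eel

The pattern: keep one character in every 3, starting at position 2 (positions 2nd, 5th, 8th, ...), then move the last character to the front.
"zenclave" → "ele" → "eel".
(Check on "qualityj": → "uij" → "jui" ✓)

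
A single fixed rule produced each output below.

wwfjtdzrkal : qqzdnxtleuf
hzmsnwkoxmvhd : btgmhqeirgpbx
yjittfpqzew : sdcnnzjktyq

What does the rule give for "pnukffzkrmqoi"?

Rule — shift every letter 6 places backward in the alphabet (wrapping around).
"pnukffzkrmqoi" → "jhoezztelgkic".

jhoezztelgkic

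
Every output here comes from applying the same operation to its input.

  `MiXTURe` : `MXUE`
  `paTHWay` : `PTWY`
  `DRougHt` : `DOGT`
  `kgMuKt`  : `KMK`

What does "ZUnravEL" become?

ZNAE

Each output is the input with this applied: keep every other character starting from the first (positions 1st, 3rd, 5th, ...), then convert every letter to uppercase.
For "ZUnravEL", step one produces "ZnaE"; step two turns that into "ZNAE".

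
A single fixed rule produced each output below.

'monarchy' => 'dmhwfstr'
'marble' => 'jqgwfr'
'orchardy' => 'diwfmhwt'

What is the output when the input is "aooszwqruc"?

Each output is the input with this applied: reverse the string, then shift every letter 5 places forward in the alphabet (wrapping around).
On "aooszwqruc": the first step gives "curqwzsooa", and the second then gives "hzwvbexttf".

hzwvbexttf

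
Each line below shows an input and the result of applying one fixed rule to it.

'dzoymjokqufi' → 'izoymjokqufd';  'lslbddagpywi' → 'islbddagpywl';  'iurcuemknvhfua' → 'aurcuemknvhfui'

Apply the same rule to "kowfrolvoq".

qowfrolvok

The pattern: swap the first and last characters.
Applying that to "kowfrolvoq" gives "qowfrolvok".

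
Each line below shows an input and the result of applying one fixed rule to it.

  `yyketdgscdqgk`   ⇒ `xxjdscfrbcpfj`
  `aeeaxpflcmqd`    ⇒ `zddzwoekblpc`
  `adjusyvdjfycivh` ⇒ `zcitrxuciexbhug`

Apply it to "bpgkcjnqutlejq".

What's happening: shift every letter 1 place backward in the alphabet (wrapping around).
Doing the same to "bpgkcjnqutlejq": "aofjbimptskdip".

aofjbimptskdip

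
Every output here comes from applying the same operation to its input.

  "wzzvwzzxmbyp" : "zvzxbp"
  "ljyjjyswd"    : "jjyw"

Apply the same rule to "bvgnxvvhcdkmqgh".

vnvhdmg

The transformation: keep every other character starting from the second (positions 2nd, 4th, 6th, ...).
Applying that to "bvgnxvvhcdkmqgh" gives "vnvhdmg".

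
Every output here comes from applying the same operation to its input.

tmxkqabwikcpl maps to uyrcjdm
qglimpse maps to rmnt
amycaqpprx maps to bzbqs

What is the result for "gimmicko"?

Rule — keep every other character starting from the first (positions 1st, 3rd, 5th, ...), then shift every letter 1 place forward in the alphabet (wrapping around).
"gimmicko" → "gmik" → "hnjl".
(Check on "amycaqpprx": → "ayapr" → "bzbqs" ✓)

hnjl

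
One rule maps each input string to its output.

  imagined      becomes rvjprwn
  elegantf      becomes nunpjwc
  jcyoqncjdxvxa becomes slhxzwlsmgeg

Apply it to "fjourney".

osxdawn

The rule is to shift every letter 9 places forward in the alphabet (wrapping around), then delete the last character.
Starting from "fjourney": after the first operation, "osxdawnh"; after the second, "osxdawn".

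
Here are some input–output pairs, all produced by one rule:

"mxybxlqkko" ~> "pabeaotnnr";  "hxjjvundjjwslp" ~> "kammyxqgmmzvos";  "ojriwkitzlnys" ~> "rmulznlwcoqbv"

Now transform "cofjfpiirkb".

The pattern: shift every letter 3 places forward in the alphabet (wrapping around).
Applying that to "cofjfpiirkb" gives "frimisllune".

frimisllune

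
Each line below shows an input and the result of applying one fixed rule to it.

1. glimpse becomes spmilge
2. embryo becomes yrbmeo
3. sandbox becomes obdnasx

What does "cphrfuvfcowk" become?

wocfvufrhpck

Looking at the pairs, the operation is to reverse the string, then move the first character to the end.
Starting from "cphrfuvfcowk": after the first operation, "kwocfvufrhpc"; after the second, "wocfvufrhpck".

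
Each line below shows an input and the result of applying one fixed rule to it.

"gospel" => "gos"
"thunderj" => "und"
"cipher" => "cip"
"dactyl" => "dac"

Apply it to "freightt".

Each output is the input with this applied: move the last 3 characters to the front (rotate right by 3), then keep only the last 3 characters.
Working it through for "freightt": intermediate "httfreig", final "eig".
(Check on "thunderj": → "erjthund" → "und" ✓)

eig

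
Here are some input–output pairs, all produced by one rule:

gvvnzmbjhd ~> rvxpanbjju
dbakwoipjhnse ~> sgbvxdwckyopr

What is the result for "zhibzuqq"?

The rule is to shift every letter 12 places backward in the alphabet (wrapping around), then reverse the string.
On "zhibzuqq" that produces "eeinpwvn".

eeinpwvn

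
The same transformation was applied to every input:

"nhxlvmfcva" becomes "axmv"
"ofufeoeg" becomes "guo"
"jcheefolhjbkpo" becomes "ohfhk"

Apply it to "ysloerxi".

The transformation: move the last character to the front, then keep one character in every 3, starting at position 1 (positions 1st, 4th, 7th, ...).
Working it through for "ysloerxi": intermediate "iysloerx", final "ilr".

ilr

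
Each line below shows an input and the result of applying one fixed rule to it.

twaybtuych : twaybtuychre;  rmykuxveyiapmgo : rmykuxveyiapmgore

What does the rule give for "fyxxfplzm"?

fyxxfplzmre

Each output is the input with this applied: append "re".
Doing the same to "fyxxfplzm": "fyxxfplzmre".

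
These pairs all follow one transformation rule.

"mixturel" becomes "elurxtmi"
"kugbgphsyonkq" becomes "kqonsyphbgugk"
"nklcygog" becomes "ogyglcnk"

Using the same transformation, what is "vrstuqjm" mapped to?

Each output is the input with this applied: reverse the string, then swap each adjacent pair of characters (1↔2, 3↔4, ...).
On "vrstuqjm" that produces "jmuqstvr".
(Check on "mixturel": → "lerutxim" → "elurxtmi" ✓)

jmuqstvr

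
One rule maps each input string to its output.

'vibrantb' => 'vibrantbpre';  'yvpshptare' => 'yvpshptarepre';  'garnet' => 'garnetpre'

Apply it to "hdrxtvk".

Each output is the input with this applied: append "pre".
On "hdrxtvk" that produces "hdrxtvkpre".

hdrxtvkpre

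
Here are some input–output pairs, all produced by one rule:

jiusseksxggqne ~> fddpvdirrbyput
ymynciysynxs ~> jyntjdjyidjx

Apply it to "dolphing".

In each case the input is transformed by: move the first 2 characters to the end (rotate left by 2), then shift every letter 11 places forward in the alphabet (wrapping around).
For "dolphing", step one produces "lphingdo"; step two turns that into "wastyroz".

wastyroz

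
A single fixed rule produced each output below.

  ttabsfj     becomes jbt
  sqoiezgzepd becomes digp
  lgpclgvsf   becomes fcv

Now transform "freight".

tif

In each case the input is transformed by: swap the first and last characters, then keep one character in every 3, starting at position 1 (positions 1st, 4th, 7th, ...).
Starting from "freight": after the first operation, "treighf"; after the second, "tif".
(Check on "ttabsfj": → "jtabsft" → "jbt" ✓)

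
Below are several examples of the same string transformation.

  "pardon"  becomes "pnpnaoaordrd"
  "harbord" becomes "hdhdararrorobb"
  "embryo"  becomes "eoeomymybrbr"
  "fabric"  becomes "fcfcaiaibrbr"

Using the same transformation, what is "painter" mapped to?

The rule is to double every character, then take characters alternately from the front and the back (1st, last, 2nd, 2nd-last, ...).
For "painter", step one produces "ppaaiinntteerr"; step two turns that into "prpraeaeititnn".

prpraeaeititnn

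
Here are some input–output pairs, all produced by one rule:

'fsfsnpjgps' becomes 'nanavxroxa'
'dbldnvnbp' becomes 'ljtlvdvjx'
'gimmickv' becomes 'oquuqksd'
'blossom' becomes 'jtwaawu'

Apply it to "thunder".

bpcvlmz

What's happening: shift every letter 8 places forward in the alphabet (wrapping around).
For "thunder" the result is "bpcvlmz".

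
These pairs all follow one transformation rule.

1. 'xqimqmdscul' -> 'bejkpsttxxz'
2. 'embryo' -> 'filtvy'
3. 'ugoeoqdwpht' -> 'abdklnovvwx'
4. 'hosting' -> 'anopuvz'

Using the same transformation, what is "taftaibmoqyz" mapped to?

Each output is the input with this applied: shift every letter 7 places forward in the alphabet (wrapping around), then sort the characters into alphabetical order.
On "taftaibmoqyz": the first step gives "ahmahpitvxfg", and the second then gives "aafghhimptvx".
(Check on "xqimqmdscul": → "exptxtkzjbs" → "bejkpsttxxz" ✓)

aafghhimptvx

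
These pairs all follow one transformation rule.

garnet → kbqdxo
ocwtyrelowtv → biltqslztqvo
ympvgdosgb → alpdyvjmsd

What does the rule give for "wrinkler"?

Looking at the pairs, the operation is to shift every letter 3 places backward in the alphabet (wrapping around), then swap the front and back halves of the string.
On "wrinkler": the first step gives "tofkhibo", and the second then gives "hibotofk".

hibotofk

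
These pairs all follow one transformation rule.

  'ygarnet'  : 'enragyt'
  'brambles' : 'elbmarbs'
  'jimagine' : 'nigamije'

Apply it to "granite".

tinarge

The rule is to move the last character to the front, then reverse the string.
Applying both steps to "granite": "egranit", then "tinarge".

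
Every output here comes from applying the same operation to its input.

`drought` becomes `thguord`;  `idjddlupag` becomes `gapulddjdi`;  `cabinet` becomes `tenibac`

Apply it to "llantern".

nretnall

The pattern: reverse the string.
For "llantern" the result is "nretnall".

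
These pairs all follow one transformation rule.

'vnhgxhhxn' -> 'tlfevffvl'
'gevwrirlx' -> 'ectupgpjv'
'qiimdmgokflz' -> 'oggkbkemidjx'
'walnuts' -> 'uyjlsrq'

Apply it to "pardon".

The rule is to shift every letter 2 places backward in the alphabet (wrapping around).
"pardon" → "nypbml".

nypbml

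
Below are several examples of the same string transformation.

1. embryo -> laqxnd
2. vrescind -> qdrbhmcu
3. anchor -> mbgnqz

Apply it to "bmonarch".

Rule — move the first character to the end, then shift every letter 1 place backward in the alphabet (wrapping around).
Starting from "bmonarch": after the first operation, "monarchb"; after the second, "lnmzqbga".
(Check on "anchor": → "nchora" → "mbgnqz" ✓)

lnmzqbga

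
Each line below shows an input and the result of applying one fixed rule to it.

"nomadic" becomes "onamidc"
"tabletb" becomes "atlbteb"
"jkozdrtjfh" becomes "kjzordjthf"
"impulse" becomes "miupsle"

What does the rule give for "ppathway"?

pptawhya

The rule is to swap each adjacent pair of characters (1↔2, 3↔4, ...).
"ppathway" → "pptawhya".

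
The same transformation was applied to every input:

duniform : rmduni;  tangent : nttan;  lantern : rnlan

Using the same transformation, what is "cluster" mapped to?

The transformation: move the last 2 characters to the front (rotate right by 2), then delete the last 2 characters.
So "cluster" becomes "erclu".

erclu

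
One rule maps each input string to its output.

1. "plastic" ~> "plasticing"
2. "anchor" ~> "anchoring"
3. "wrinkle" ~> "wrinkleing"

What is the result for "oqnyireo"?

Each output is the input with this applied: append "ing".
"oqnyireo" → "oqnyireoing".

oqnyireoing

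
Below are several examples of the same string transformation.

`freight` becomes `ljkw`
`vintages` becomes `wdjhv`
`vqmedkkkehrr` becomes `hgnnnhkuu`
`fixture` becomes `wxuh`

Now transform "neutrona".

wurqd

Each output is the input with this applied: shift every letter 3 places forward in the alphabet (wrapping around), then delete the first 3 characters.
On "neutrona": the first step gives "qhxwurqd", and the second then gives "wurqd".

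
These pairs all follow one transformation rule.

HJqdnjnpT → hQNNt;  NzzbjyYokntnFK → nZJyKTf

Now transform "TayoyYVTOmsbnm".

Each output is the input with this applied: flip the case of every letter, then keep every other character starting from the first (positions 1st, 3rd, 5th, ...).
For "TayoyYVTOmsbnm" the result is "tYYvoSN".
(Check on "HJqdnjnpT": → "hjQDNJNPt" → "hQNNt" ✓)

tYYvoSN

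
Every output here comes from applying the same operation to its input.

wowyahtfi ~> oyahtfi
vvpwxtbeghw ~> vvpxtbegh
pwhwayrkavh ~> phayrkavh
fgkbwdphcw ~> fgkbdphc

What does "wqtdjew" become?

qtdje

Each output is the input with this applied: remove every "w".
So "wqtdjew" becomes "qtdje".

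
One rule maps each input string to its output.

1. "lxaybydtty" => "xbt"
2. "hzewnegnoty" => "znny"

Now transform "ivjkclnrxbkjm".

vcrk

Looking at the pairs, the operation is to keep one character in every 3, starting at position 2 (positions 2nd, 5th, 8th, ...).
"ivjkclnrxbkjm" → "vcrk".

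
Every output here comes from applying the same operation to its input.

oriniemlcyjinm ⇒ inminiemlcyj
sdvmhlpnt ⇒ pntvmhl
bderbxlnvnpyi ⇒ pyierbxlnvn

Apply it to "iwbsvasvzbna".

The rule is to delete the first 2 characters, then move the last 3 characters to the front (rotate right by 3).
"iwbsvasvzbna" → "bsvasvzbna" → "bnabsvasvz".

bnabsvasvz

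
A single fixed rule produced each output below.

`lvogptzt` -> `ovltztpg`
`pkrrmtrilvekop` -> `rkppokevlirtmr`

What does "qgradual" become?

rgqlauda

What's happening: reverse the string, then move the last 3 characters to the front (rotate right by 3).
For "qgradual" the result is "rgqlauda".
(Check on "lvogptzt": → "tztpgovl" → "ovltztpg" ✓)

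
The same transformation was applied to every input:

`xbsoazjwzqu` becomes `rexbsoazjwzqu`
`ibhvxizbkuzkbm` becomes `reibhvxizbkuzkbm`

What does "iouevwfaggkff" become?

What's happening: prepend "re".
For "iouevwfaggkff" the result is "reiouevwfaggkff".

reiouevwfaggkff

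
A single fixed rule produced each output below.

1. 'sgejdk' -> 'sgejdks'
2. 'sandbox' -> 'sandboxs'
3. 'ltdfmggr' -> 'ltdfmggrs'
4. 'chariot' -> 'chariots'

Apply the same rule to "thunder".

Looking at the pairs, the operation is to append "s".
On "thunder" that produces "thunders".

thunders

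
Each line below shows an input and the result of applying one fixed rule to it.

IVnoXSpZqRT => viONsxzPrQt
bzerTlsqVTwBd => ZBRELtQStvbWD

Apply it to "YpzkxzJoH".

PyKZZXOjh

Rule — flip the case of every letter, then swap each adjacent pair of characters (1↔2, 3↔4, ...).
On "YpzkxzJoH": the first step gives "yPZKXZjOh", and the second then gives "PyKZZXOjh".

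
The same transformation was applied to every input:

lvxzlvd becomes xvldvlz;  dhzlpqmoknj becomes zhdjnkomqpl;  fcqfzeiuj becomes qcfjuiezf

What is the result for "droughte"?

ordethgu

In each case the input is transformed by: reverse the string, then move the last 3 characters to the front (rotate right by 3).
Applying both steps to "droughte": "ethguord", then "ordethgu".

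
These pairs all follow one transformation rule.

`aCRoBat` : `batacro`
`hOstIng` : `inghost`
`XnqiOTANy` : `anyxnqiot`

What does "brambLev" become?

levbramb

What's happening: move the last 3 characters to the front (rotate right by 3), then convert every letter to lowercase.
So "brambLev" becomes "levbramb".
(Check on "aCRoBat": → "BataCRo" → "batacro" ✓)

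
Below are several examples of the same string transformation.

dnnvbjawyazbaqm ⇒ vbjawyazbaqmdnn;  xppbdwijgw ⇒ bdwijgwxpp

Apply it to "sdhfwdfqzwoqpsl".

fwdfqzwoqpslsdh

Each output is the input with this applied: move the first 3 characters to the end (rotate left by 3).
On "sdhfwdfqzwoqpsl" that produces "fwdfqzwoqpslsdh".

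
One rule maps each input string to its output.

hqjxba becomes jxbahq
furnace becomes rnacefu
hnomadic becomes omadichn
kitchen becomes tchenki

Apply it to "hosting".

In each case the input is transformed by: move the first 2 characters to the end (rotate left by 2).
Doing the same to "hosting": "stingho".

stingho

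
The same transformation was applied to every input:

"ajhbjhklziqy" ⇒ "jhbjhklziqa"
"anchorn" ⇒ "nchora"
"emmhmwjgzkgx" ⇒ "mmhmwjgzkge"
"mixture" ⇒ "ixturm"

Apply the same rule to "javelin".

avelij

What's happening: swap the first and last characters, then delete the first character.
Applying both steps to "javelin": "navelij", then "avelij".
(Check on "ajhbjhklziqy": → "yjhbjhklziqa" → "jhbjhklziqa" ✓)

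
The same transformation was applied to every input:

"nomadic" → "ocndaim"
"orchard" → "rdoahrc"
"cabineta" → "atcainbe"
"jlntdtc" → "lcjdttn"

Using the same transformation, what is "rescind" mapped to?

edricns

The pattern: swap each adjacent pair of characters (1↔2, 3↔4, ...), then take characters alternately from the front and the back (1st, last, 2nd, 2nd-last, ...).
Working it through for "rescind": intermediate "ercsnid", final "edricns".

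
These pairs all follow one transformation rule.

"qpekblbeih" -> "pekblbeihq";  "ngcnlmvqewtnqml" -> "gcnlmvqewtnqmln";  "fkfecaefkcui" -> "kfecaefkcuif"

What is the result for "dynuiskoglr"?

The transformation: move the first character to the end.
On "dynuiskoglr" that produces "ynuiskoglrd".

ynuiskoglrd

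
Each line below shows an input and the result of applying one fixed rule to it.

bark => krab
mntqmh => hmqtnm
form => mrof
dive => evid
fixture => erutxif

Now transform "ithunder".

Rule — reverse the string.
So "ithunder" becomes "rednuhti".

rednuhti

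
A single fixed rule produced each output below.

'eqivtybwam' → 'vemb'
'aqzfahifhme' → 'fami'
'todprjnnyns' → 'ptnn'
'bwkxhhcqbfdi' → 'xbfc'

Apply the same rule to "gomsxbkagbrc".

sgbk

The transformation: keep one character in every 3, starting at position 1 (positions 1st, 4th, 7th, ...), then swap each adjacent pair of characters (1↔2, 3↔4, ...).
"gomsxbkagbrc" → "gskb" → "sgbk".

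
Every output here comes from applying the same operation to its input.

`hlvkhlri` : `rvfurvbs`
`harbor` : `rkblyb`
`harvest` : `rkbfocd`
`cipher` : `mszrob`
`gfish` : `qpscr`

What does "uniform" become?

Each output is the input with this applied: shift every letter 10 places forward in the alphabet (wrapping around).
Applying that to "uniform" gives "exspybw".

exspybw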